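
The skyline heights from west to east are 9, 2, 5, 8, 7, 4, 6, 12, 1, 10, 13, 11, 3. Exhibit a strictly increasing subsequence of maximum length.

Patience tails give the LIS length; then backtrack through the dp parents:
9 → extends → [9]
2 → replaces 9 → [2]
5 → extends → [2, 5]
8 → extends → [2, 5, 8]
7 → replaces 8 → [2, 5, 7]
4 → replaces 5 → [2, 4, 7]
6 → replaces 7 → [2, 4, 6]
12 → extends → [2, 4, 6, 12]
1 → replaces 2 → [1, 4, 6, 12]
10 → replaces 12 → [1, 4, 6, 10]
13 → extends → [1, 4, 6, 10, 13]
11 → replaces 13 → [1, 4, 6, 10, 11]
3 → replaces 4 → [1, 3, 6, 10, 11]
Length 5; one witness is 2, 5, 8, 12, 13.

2, 5, 8, 12, 13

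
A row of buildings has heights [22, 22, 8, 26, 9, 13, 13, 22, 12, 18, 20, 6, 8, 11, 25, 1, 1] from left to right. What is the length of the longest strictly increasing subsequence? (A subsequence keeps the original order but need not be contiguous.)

6

Track the smallest tail for each achievable length (strict):
22 → extends → [22]
22 → already a tail → [22]
8 → replaces 22 → [8]
26 → extends → [8, 26]
9 → replaces 26 → [8, 9]
13 → extends → [8, 9, 13]
13 → already a tail → [8, 9, 13]
22 → extends → [8, 9, 13, 22]
12 → replaces 13 → [8, 9, 12, 22]
18 → replaces 22 → [8, 9, 12, 18]
20 → extends → [8, 9, 12, 18, 20]
6 → replaces 8 → [6, 9, 12, 18, 20]
8 → replaces 9 → [6, 8, 12, 18, 20]
11 → replaces 12 → [6, 8, 11, 18, 20]
25 → extends → [6, 8, 11, 18, 20, 25]
1 → replaces 6 → [1, 8, 11, 18, 20, 25]
1 → already a tail → [1, 8, 11, 18, 20, 25]
Six tails, so the longest strictly increasing subsequence has length 6 (e.g. 8, 9, 13, 18, 20, 25).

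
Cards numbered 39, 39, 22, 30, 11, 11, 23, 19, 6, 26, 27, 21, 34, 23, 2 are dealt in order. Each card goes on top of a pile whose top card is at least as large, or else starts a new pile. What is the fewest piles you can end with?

5

Place each on the leftmost legal pile:
39 → new pile 1 (tops now [39])
39 → pile 1 (tops now [39])
22 → pile 1 (tops now [22])
30 → new pile 2 (tops now [22, 30])
11 → pile 1 (tops now [11, 30])
11 → pile 1 (tops now [11, 30])
23 → pile 2 (tops now [11, 23])
19 → pile 2 (tops now [11, 19])
6 → pile 1 (tops now [6, 19])
26 → new pile 3 (tops now [6, 19, 26])
27 → new pile 4 (tops now [6, 19, 26, 27])
21 → pile 3 (tops now [6, 19, 21, 27])
34 → new pile 5 (tops now [6, 19, 21, 27, 34])
23 → pile 4 (tops now [6, 19, 21, 23, 34])
2 → pile 1 (tops now [2, 19, 21, 23, 34])
Five piles.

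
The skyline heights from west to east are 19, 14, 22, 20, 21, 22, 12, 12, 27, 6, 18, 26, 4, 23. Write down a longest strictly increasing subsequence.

19, 20, 21, 22, 27

Patience tails give the LIS length; then backtrack through the dp parents:
19 → extends → [19]
14 → replaces 19 → [14]
22 → extends → [14, 22]
20 → replaces 22 → [14, 20]
21 → extends → [14, 20, 21]
22 → extends → [14, 20, 21, 22]
12 → replaces 14 → [12, 20, 21, 22]
12 → already a tail → [12, 20, 21, 22]
27 → extends → [12, 20, 21, 22, 27]
6 → replaces 12 → [6, 20, 21, 22, 27]
18 → replaces 20 → [6, 18, 21, 22, 27]
26 → replaces 27 → [6, 18, 21, 22, 26]
4 → replaces 6 → [4, 18, 21, 22, 26]
23 → replaces 26 → [4, 18, 21, 22, 23]
Length 5; one witness is 19, 20, 21, 22, 27.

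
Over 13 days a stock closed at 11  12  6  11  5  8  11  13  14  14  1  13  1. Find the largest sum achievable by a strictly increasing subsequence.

52

Let S[i] be the best sum of a strictly increasing subsequence ending at i:
i:      1  2  3  4  5  6  7  8  9 10 11 12 13
a[i]:  11 12  6 11  5  8 11 13 14 14  1 13  1
S:     11 23  6 17  5 14 25 38 52 52  1 38  1
Maximum is 52 (e.g. 6 + 8 + 11 + 13 + 14).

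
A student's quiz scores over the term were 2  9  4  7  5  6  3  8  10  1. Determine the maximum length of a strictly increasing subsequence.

Track the smallest tail for each achievable length (strict):
2 → extends → [2]
9 → extends → [2, 9]
4 → replaces 9 → [2, 4]
7 → extends → [2, 4, 7]
5 → replaces 7 → [2, 4, 5]
6 → extends → [2, 4, 5, 6]
3 → replaces 4 → [2, 3, 5, 6]
8 → extends → [2, 3, 5, 6, 8]
10 → extends → [2, 3, 5, 6, 8, 10]
1 → replaces 2 → [1, 3, 5, 6, 8, 10]
Six tails, so the longest strictly increasing subsequence has length 6 (e.g. 2, 4, 5, 6, 8, 10).

6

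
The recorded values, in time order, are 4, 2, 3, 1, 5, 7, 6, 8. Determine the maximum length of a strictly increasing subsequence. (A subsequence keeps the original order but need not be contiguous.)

5

Let dp[i] be the length of the longest such subsequence ending at index i:
i:     1 2 3 4 5 6 7 8
a[i]:  4 2 3 1 5 7 6 8
dp:    1 1 2 1 3 4 4 5
Maximum dp value is 5.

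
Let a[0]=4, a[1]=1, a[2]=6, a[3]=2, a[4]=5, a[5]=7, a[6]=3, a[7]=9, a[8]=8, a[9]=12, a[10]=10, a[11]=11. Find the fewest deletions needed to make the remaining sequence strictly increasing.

5

Fewest deletions = n − (longest strictly increasing subsequence).
Patience tails:
4 → extends → [4]
1 → replaces 4 → [1]
6 → extends → [1, 6]
2 → replaces 6 → [1, 2]
5 → extends → [1, 2, 5]
7 → extends → [1, 2, 5, 7]
3 → replaces 5 → [1, 2, 3, 7]
9 → extends → [1, 2, 3, 7, 9]
8 → replaces 9 → [1, 2, 3, 7, 8]
12 → extends → [1, 2, 3, 7, 8, 12]
10 → replaces 12 → [1, 2, 3, 7, 8, 10]
11 → extends → [1, 2, 3, 7, 8, 10, 11]
Longest strictly increasing subsequence has length 7, so deletions = 12 − 7 = 5.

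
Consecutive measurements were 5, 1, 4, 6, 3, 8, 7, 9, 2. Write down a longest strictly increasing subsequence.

Patience tails give the LIS length; then backtrack through the dp parents:
5 → extends → [5]
1 → replaces 5 → [1]
4 → extends → [1, 4]
6 → extends → [1, 4, 6]
3 → replaces 4 → [1, 3, 6]
8 → extends → [1, 3, 6, 8]
7 → replaces 8 → [1, 3, 6, 7]
9 → extends → [1, 3, 6, 7, 9]
2 → replaces 3 → [1, 2, 6, 7, 9]
Length 5; one witness is 1, 4, 6, 8, 9.

1, 4, 6, 8, 9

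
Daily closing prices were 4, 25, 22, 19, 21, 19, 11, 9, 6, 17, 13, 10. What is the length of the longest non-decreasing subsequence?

Track the smallest tail for each achievable length (allowing ties):
4 → extends → [4]
25 → extends → [4, 25]
22 → replaces 25 → [4, 22]
19 → replaces 22 → [4, 19]
21 → extends → [4, 19, 21]
19 → replaces 21 → [4, 19, 19]
11 → replaces 19 → [4, 11, 19]
9 → replaces 11 → [4, 9, 19]
6 → replaces 9 → [4, 6, 19]
17 → replaces 19 → [4, 6, 17]
13 → replaces 17 → [4, 6, 13]
10 → replaces 13 → [4, 6, 10]
Three tails, so the longest non-decreasing subsequence has length 3 (e.g. 4, 19, 21).

3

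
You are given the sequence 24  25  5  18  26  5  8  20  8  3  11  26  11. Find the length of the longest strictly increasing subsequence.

Let dp[i] be the length of the longest such subsequence ending at index i:
i:      1  2  3  4  5  6  7  8  9 10 11 12 13
a[i]:  24 25  5 18 26  5  8 20  8  3 11 26 11
dp:     1  2  1  2  3  1  2  3  2  1  3  4  3
Maximum dp value is 4.

4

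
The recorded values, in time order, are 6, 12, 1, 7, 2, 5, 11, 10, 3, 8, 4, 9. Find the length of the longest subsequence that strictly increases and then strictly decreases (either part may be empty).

7

inc[i] = longest strictly increasing subsequence ending at i; dec[i] = longest strictly decreasing subsequence starting at i:
i:      1  2  3  4  5  6  7  8  9 10 11 12
a[i]:   6 12  1  7  2  5 11 10  3  8  4  9
inc:    1  2  1  2  2  3  4  4  3  4  4  5
dec:    3  5  1  3  1  2  4  3  1  2  1  1
Best peak at i=7 (value 11): inc=4, dec=4, length 4+4−1 = 7.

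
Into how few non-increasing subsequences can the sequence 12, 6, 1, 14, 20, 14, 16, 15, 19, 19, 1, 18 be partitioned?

4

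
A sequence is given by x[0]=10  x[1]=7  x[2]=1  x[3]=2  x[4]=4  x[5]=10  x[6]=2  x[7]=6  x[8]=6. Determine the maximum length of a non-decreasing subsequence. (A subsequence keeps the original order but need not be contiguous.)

Track the smallest tail for each achievable length (allowing ties):
10 → extends → [10]
7 → replaces 10 → [7]
1 → replaces 7 → [1]
2 → extends → [1, 2]
4 → extends → [1, 2, 4]
10 → extends → [1, 2, 4, 10]
2 → replaces 4 → [1, 2, 2, 10]
6 → replaces 10 → [1, 2, 2, 6]
6 → extends → [1, 2, 2, 6, 6]
Five tails, so the longest non-decreasing subsequence has length 5 (e.g. 1, 2, 4, 6, 6).

5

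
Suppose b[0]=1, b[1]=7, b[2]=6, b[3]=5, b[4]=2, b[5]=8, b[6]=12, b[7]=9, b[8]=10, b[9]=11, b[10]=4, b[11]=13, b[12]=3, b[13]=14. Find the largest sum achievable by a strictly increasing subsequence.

Let S[i] be the best sum of a strictly increasing subsequence ending at i:
i:      0  1  2  3  4  5  6  7  8  9 10 11 12 13
b[i]:   1  7  6  5  2  8 12  9 10 11  4 13  3 14
S:      1  8  7  6  3 16 28 25 35 46  7 59  6 73
Maximum is 73 (e.g. 1 + 7 + 8 + 9 + 10 + 11 + 13 + 14).

73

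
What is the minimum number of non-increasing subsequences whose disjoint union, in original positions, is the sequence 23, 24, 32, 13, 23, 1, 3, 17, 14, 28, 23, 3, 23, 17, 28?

Place each on the leftmost legal pile:
23 → new pile 1 (tops now [23])
24 → new pile 2 (tops now [23, 24])
32 → new pile 3 (tops now [23, 24, 32])
13 → pile 1 (tops now [13, 24, 32])
23 → pile 2 (tops now [13, 23, 32])
1 → pile 1 (tops now [1, 23, 32])
3 → pile 2 (tops now [1, 3, 32])
17 → pile 3 (tops now [1, 3, 17])
14 → pile 3 (tops now [1, 3, 14])
28 → new pile 4 (tops now [1, 3, 14, 28])
23 → pile 4 (tops now [1, 3, 14, 23])
3 → pile 2 (tops now [1, 3, 14, 23])
23 → pile 4 (tops now [1, 3, 14, 23])
17 → pile 4 (tops now [1, 3, 14, 17])
28 → new pile 5 (tops now [1, 3, 14, 17, 28])
Five piles.

5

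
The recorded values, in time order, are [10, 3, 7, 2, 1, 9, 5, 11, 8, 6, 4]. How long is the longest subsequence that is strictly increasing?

4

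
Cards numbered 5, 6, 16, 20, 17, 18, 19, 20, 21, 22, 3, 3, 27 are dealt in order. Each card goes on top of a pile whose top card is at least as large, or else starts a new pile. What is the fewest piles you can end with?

Place each on the leftmost legal pile:
5 → new pile 1 (tops now [5])
6 → new pile 2 (tops now [5, 6])
16 → new pile 3 (tops now [5, 6, 16])
20 → new pile 4 (tops now [5, 6, 16, 20])
17 → pile 4 (tops now [5, 6, 16, 17])
18 → new pile 5 (tops now [5, 6, 16, 17, 18])
19 → new pile 6 (tops now [5, 6, 16, 17, 18, 19])
20 → new pile 7 (tops now [5, 6, 16, 17, 18, 19, 20])
21 → new pile 8 (tops now [5, 6, 16, 17, 18, 19, 20, 21])
22 → new pile 9 (tops now [5, 6, 16, 17, 18, 19, 20, 21, 22])
3 → pile 1 (tops now [3, 6, 16, 17, 18, 19, 20, 21, 22])
3 → pile 1 (tops now [3, 6, 16, 17, 18, 19, 20, 21, 22])
27 → new pile 10 (tops now [3, 6, 16, 17, 18, 19, 20, 21, 22, 27])
Ten piles.

10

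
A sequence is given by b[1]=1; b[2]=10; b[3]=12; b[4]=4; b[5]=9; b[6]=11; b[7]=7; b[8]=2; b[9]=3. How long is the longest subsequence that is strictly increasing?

Let dp[i] be the length of the longest such subsequence ending at index i:
i:      1  2  3  4  5  6  7  8  9
b[i]:   1 10 12  4  9 11  7  2  3
dp:     1  2  3  2  3  4  3  2  3
Maximum dp value is 4.

4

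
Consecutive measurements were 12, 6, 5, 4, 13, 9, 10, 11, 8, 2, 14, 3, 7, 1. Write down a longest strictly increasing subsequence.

6, 9, 10, 11, 14

Patience tails give the LIS length; then backtrack through the dp parents:
12 → extends → [12]
6 → replaces 12 → [6]
5 → replaces 6 → [5]
4 → replaces 5 → [4]
13 → extends → [4, 13]
9 → replaces 13 → [4, 9]
10 → extends → [4, 9, 10]
11 → extends → [4, 9, 10, 11]
8 → replaces 9 → [4, 8, 10, 11]
2 → replaces 4 → [2, 8, 10, 11]
14 → extends → [2, 8, 10, 11, 14]
3 → replaces 8 → [2, 3, 10, 11, 14]
7 → replaces 10 → [2, 3, 7, 11, 14]
1 → replaces 2 → [1, 3, 7, 11, 14]
Length 5; one witness is 6, 9, 10, 11, 14.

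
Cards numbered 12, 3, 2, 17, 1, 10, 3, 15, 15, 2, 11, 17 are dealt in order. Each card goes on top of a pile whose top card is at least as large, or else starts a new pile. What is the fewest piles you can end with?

4

Place each on the leftmost legal pile:
12 → new pile 1 (tops now [12])
3 → pile 1 (tops now [3])
2 → pile 1 (tops now [2])
17 → new pile 2 (tops now [2, 17])
1 → pile 1 (tops now [1, 17])
10 → pile 2 (tops now [1, 10])
3 → pile 2 (tops now [1, 3])
15 → new pile 3 (tops now [1, 3, 15])
15 → pile 3 (tops now [1, 3, 15])
2 → pile 2 (tops now [1, 2, 15])
11 → pile 3 (tops now [1, 2, 11])
17 → new pile 4 (tops now [1, 2, 11, 17])
Four piles.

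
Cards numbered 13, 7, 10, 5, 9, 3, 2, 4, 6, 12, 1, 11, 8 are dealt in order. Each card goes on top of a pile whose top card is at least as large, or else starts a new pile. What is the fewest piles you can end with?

4

Place each on the leftmost legal pile:
13 → new pile 1 (tops now [13])
7 → pile 1 (tops now [7])
10 → new pile 2 (tops now [7, 10])
5 → pile 1 (tops now [5, 10])
9 → pile 2 (tops now [5, 9])
3 → pile 1 (tops now [3, 9])
2 → pile 1 (tops now [2, 9])
4 → pile 2 (tops now [2, 4])
6 → new pile 3 (tops now [2, 4, 6])
12 → new pile 4 (tops now [2, 4, 6, 12])
1 → pile 1 (tops now [1, 4, 6, 12])
11 → pile 4 (tops now [1, 4, 6, 11])
8 → pile 4 (tops now [1, 4, 6, 8])
Four piles.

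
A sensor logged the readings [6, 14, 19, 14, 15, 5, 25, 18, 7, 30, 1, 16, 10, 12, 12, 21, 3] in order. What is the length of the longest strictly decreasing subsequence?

Negate each value so 'decreasing' becomes 'increasing', then run patience tails on the negated sequence:
-6 → extends → [-6]
-14 → replaces -6 → [-14]
-19 → replaces -14 → [-19]
-14 → extends → [-19, -14]
-15 → replaces -14 → [-19, -15]
-5 → extends → [-19, -15, -5]
-25 → replaces -19 → [-25, -15, -5]
-18 → replaces -15 → [-25, -18, -5]
-7 → replaces -5 → [-25, -18, -7]
-30 → replaces -25 → [-30, -18, -7]
-1 → extends → [-30, -18, -7, -1]
-16 → replaces -7 → [-30, -18, -16, -1]
-10 → replaces -1 → [-30, -18, -16, -10]
-12 → replaces -10 → [-30, -18, -16, -12]
-12 → already a tail → [-30, -18, -16, -12]
-21 → replaces -18 → [-30, -21, -16, -12]
-3 → extends → [-30, -21, -16, -12, -3]
Five tails, so the longest strictly decreasing subsequence of the original has length 5.

5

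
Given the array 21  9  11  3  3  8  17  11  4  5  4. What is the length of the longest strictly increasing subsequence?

Let dp[i] be the length of the longest such subsequence ending at index i:
i:      1  2  3  4  5  6  7  8  9 10 11
a[i]:  21  9 11  3  3  8 17 11  4  5  4
dp:     1  1  2  1  1  2  3  3  2  3  2
Maximum dp value is 3.

3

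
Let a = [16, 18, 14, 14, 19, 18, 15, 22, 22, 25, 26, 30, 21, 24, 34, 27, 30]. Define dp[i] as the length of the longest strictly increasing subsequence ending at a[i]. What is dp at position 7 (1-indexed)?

2

dp[i] = 1 + max{dp[j] : j<i, a[j]<a[i]} (or 1 if no such j):
i:      1  2  3  4  5  6  7  8  9 10 11 12 13 14 15 16 17
a[i]:  16 18 14 14 19 18 15 22 22 25 26 30 21 24 34 27 30
dp:     1  2  1  1  3  2  2  4  4  5  6  7  4  5  8  7  8
At index 7 the value is 2.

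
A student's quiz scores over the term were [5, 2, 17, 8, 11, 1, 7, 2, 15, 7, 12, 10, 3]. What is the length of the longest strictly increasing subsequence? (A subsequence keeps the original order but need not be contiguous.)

Track the smallest tail for each achievable length (strict):
5 → extends → [5]
2 → replaces 5 → [2]
17 → extends → [2, 17]
8 → replaces 17 → [2, 8]
11 → extends → [2, 8, 11]
1 → replaces 2 → [1, 8, 11]
7 → replaces 8 → [1, 7, 11]
2 → replaces 7 → [1, 2, 11]
15 → extends → [1, 2, 11, 15]
7 → replaces 11 → [1, 2, 7, 15]
12 → replaces 15 → [1, 2, 7, 12]
10 → replaces 12 → [1, 2, 7, 10]
3 → replaces 7 → [1, 2, 3, 10]
Four tails, so the longest strictly increasing subsequence has length 4 (e.g. 5, 8, 11, 15).

4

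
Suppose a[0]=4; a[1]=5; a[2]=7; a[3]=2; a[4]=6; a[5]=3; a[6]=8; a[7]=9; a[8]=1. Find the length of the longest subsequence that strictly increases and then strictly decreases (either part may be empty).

inc[i] = longest strictly increasing subsequence ending at i; dec[i] = longest strictly decreasing subsequence starting at i:
i:     0 1 2 3 4 5 6 7 8
a[i]:  4 5 7 2 6 3 8 9 1
inc:   1 2 3 1 3 2 4 5 1
dec:   3 3 4 2 3 2 2 2 1
Best peak at i=2 (value 7): inc=3, dec=4, length 3+4−1 = 6.

6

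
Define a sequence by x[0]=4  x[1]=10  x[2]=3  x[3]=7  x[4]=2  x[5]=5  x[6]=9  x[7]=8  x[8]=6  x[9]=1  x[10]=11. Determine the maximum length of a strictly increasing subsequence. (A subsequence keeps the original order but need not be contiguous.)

4

Let dp[i] be the length of the longest such subsequence ending at index i:
i:      0  1  2  3  4  5  6  7  8  9 10
x[i]:   4 10  3  7  2  5  9  8  6  1 11
dp:     1  2  1  2  1  2  3  3  3  1  4
Maximum dp value is 4.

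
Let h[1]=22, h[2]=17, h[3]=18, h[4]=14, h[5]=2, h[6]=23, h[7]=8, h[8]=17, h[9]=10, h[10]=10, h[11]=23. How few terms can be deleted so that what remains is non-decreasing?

6

Fewest deletions = n − (longest non-decreasing subsequence).
Patience tails:
22 → extends → [22]
17 → replaces 22 → [17]
18 → extends → [17, 18]
14 → replaces 17 → [14, 18]
2 → replaces 14 → [2, 18]
23 → extends → [2, 18, 23]
8 → replaces 18 → [2, 8, 23]
17 → replaces 23 → [2, 8, 17]
10 → replaces 17 → [2, 8, 10]
10 → extends → [2, 8, 10, 10]
23 → extends → [2, 8, 10, 10, 23]
Longest non-decreasing subsequence has length 5, so deletions = 11 − 5 = 6.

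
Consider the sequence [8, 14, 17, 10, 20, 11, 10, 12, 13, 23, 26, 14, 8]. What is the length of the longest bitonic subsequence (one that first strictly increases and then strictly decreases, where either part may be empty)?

9

inc[i] = longest strictly increasing subsequence ending at i; dec[i] = longest strictly decreasing subsequence starting at i:
i:      1  2  3  4  5  6  7  8  9 10 11 12 13
a[i]:   8 14 17 10 20 11 10 12 13 23 26 14  8
inc:    1  2  3  2  4  3  2  4  5  6  7  6  1
dec:    1  4  4  2  4  3  2  2  2  3  3  2  1
Best peak at i=11 (value 26): inc=7, dec=3, length 7+3−1 = 9.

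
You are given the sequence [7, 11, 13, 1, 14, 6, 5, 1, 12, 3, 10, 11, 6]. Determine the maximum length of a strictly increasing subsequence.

4

Track the smallest tail for each achievable length (strict):
7 → extends → [7]
11 → extends → [7, 11]
13 → extends → [7, 11, 13]
1 → replaces 7 → [1, 11, 13]
14 → extends → [1, 11, 13, 14]
6 → replaces 11 → [1, 6, 13, 14]
5 → replaces 6 → [1, 5, 13, 14]
1 → already a tail → [1, 5, 13, 14]
12 → replaces 13 → [1, 5, 12, 14]
3 → replaces 5 → [1, 3, 12, 14]
10 → replaces 12 → [1, 3, 10, 14]
11 → replaces 14 → [1, 3, 10, 11]
6 → replaces 10 → [1, 3, 6, 11]
Four tails, so the longest strictly increasing subsequence has length 4 (e.g. 7, 11, 13, 14).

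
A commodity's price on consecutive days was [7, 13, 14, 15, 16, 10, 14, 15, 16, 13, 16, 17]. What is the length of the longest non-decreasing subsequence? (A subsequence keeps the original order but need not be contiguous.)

Track the smallest tail for each achievable length (allowing ties):
7 → extends → [7]
13 → extends → [7, 13]
14 → extends → [7, 13, 14]
15 → extends → [7, 13, 14, 15]
16 → extends → [7, 13, 14, 15, 16]
10 → replaces 13 → [7, 10, 14, 15, 16]
14 → replaces 15 → [7, 10, 14, 14, 16]
15 → replaces 16 → [7, 10, 14, 14, 15]
16 → extends → [7, 10, 14, 14, 15, 16]
13 → replaces 14 → [7, 10, 13, 14, 15, 16]
16 → extends → [7, 10, 13, 14, 15, 16, 16]
17 → extends → [7, 10, 13, 14, 15, 16, 16, 17]
Eight tails, so the longest non-decreasing subsequence has length 8 (e.g. 7, 13, 14, 15, 16, 16, 16, 17).

8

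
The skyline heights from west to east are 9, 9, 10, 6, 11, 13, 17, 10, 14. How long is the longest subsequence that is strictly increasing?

Let dp[i] be the length of the longest such subsequence ending at index i:
i:      1  2  3  4  5  6  7  8  9
a[i]:   9  9 10  6 11 13 17 10 14
dp:     1  1  2  1  3  4  5  2  5
Maximum dp value is 5.

5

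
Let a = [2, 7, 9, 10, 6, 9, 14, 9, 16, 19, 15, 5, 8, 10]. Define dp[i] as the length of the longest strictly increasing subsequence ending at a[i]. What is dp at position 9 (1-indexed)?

6

dp[i] = 1 + max{dp[j] : j<i, a[j]<a[i]} (or 1 if no such j):
i:      1  2  3  4  5  6  7  8  9 10 11 12 13 14
a[i]:   2  7  9 10  6  9 14  9 16 19 15  5  8 10
dp:     1  2  3  4  2  3  5  3  6  7  6  2  3  4
At index 9 the value is 6.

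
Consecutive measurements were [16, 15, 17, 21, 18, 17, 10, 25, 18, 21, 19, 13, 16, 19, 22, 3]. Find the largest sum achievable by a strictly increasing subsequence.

94

Let S[i] be the best sum of a strictly increasing subsequence ending at i:
i:      1  2  3  4  5  6  7  8  9 10 11 12 13 14 15 16
a[i]:  16 15 17 21 18 17 10 25 18 21 19 13 16 19 22  3
S:     16 15 33 54 51 33 10 79 51 72 70 23 39 70 94  3
Maximum is 94 (e.g. 16 + 17 + 18 + 21 + 22).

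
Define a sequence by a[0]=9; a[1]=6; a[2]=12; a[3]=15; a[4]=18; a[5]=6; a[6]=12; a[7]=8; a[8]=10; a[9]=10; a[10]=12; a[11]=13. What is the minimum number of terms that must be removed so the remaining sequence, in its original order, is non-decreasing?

5

Fewest deletions = n − (longest non-decreasing subsequence).
Patience tails:
9 → extends → [9]
6 → replaces 9 → [6]
12 → extends → [6, 12]
15 → extends → [6, 12, 15]
18 → extends → [6, 12, 15, 18]
6 → replaces 12 → [6, 6, 15, 18]
12 → replaces 15 → [6, 6, 12, 18]
8 → replaces 12 → [6, 6, 8, 18]
10 → replaces 18 → [6, 6, 8, 10]
10 → extends → [6, 6, 8, 10, 10]
12 → extends → [6, 6, 8, 10, 10, 12]
13 → extends → [6, 6, 8, 10, 10, 12, 13]
Longest non-decreasing subsequence has length 7, so deletions = 12 − 7 = 5.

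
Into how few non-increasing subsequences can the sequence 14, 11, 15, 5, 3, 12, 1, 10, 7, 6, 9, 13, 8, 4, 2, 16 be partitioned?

5

The minimum number of non-increasing subsequences covering a sequence equals the length of its longest strictly increasing subsequence.
LIS length is 5 (e.g. 5, 7, 9, 13, 16), so 5 piles are needed.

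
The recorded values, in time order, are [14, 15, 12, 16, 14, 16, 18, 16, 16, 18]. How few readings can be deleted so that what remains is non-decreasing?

3

Fewest deletions = n − (longest non-decreasing subsequence).
Patience tails:
14 → extends → [14]
15 → extends → [14, 15]
12 → replaces 14 → [12, 15]
16 → extends → [12, 15, 16]
14 → replaces 15 → [12, 14, 16]
16 → extends → [12, 14, 16, 16]
18 → extends → [12, 14, 16, 16, 18]
16 → replaces 18 → [12, 14, 16, 16, 16]
16 → extends → [12, 14, 16, 16, 16, 16]
18 → extends → [12, 14, 16, 16, 16, 16, 18]
Longest non-decreasing subsequence has length 7, so deletions = 10 − 7 = 3.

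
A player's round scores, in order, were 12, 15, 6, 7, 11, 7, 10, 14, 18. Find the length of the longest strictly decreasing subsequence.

3

Let dp[i] be the longest strictly decreasing subsequence ending at i:
i:      1  2  3  4  5  6  7  8  9
a[i]:  12 15  6  7 11  7 10 14 18
dp:     1  1  2  2  2  3  3  2  1
Maximum is 3.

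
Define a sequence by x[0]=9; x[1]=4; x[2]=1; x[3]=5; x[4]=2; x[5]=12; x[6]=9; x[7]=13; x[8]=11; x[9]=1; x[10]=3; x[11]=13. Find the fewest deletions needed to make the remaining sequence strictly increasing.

Fewest deletions = n − (longest strictly increasing subsequence).
Patience tails:
9 → extends → [9]
4 → replaces 9 → [4]
1 → replaces 4 → [1]
5 → extends → [1, 5]
2 → replaces 5 → [1, 2]
12 → extends → [1, 2, 12]
9 → replaces 12 → [1, 2, 9]
13 → extends → [1, 2, 9, 13]
11 → replaces 13 → [1, 2, 9, 11]
1 → already a tail → [1, 2, 9, 11]
3 → replaces 9 → [1, 2, 3, 11]
13 → extends → [1, 2, 3, 11, 13]
Longest strictly increasing subsequence has length 5, so deletions = 12 − 5 = 7.

7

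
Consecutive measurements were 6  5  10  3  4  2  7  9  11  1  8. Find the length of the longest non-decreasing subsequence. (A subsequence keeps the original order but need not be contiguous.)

5

Let dp[i] be the length of the longest such subsequence ending at index i:
i:      1  2  3  4  5  6  7  8  9 10 11
a[i]:   6  5 10  3  4  2  7  9 11  1  8
dp:     1  1  2  1  2  1  3  4  5  1  4
Maximum dp value is 5.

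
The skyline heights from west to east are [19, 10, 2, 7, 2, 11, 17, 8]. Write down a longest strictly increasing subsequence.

Patience tails give the LIS length; then backtrack through the dp parents:
19 → extends → [19]
10 → replaces 19 → [10]
2 → replaces 10 → [2]
7 → extends → [2, 7]
2 → already a tail → [2, 7]
11 → extends → [2, 7, 11]
17 → extends → [2, 7, 11, 17]
8 → replaces 11 → [2, 7, 8, 17]
Length 4; one witness is 2, 7, 11, 17.

2, 7, 11, 17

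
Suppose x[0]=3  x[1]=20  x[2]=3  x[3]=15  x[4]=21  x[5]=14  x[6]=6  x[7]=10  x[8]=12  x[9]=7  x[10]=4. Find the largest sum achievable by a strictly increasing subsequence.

Let S[i] be the best sum of a strictly increasing subsequence ending at i:
i:      0  1  2  3  4  5  6  7  8  9 10
x[i]:   3 20  3 15 21 14  6 10 12  7  4
S:      3 23  3 18 44 17  9 19 31 16  7
Maximum is 44 (e.g. 3 + 20 + 21).

44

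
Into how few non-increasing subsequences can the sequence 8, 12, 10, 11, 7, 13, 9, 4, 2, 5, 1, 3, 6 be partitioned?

Place each on the leftmost legal pile:
8 → new pile 1 (tops now [8])
12 → new pile 2 (tops now [8, 12])
10 → pile 2 (tops now [8, 10])
11 → new pile 3 (tops now [8, 10, 11])
7 → pile 1 (tops now [7, 10, 11])
13 → new pile 4 (tops now [7, 10, 11, 13])
9 → pile 2 (tops now [7, 9, 11, 13])
4 → pile 1 (tops now [4, 9, 11, 13])
2 → pile 1 (tops now [2, 9, 11, 13])
5 → pile 2 (tops now [2, 5, 11, 13])
1 → pile 1 (tops now [1, 5, 11, 13])
3 → pile 2 (tops now [1, 3, 11, 13])
6 → pile 3 (tops now [1, 3, 6, 13])
Four piles.

4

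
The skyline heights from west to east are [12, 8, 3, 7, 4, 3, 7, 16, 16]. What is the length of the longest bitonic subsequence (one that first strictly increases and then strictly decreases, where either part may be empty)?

5

inc[i] = longest strictly increasing subsequence ending at i; dec[i] = longest strictly decreasing subsequence starting at i:
i:      1  2  3  4  5  6  7  8  9
a[i]:  12  8  3  7  4  3  7 16 16
inc:    1  1  1  2  2  1  3  4  4
dec:    5  4  1  3  2  1  1  1  1
Best peak at i=1 (value 12): inc=1, dec=5, length 1+5−1 = 5.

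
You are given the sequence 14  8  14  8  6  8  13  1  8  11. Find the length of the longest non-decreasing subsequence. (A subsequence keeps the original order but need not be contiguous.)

Track the smallest tail for each achievable length (allowing ties):
14 → extends → [14]
8 → replaces 14 → [8]
14 → extends → [8, 14]
8 → replaces 14 → [8, 8]
6 → replaces 8 → [6, 8]
8 → extends → [6, 8, 8]
13 → extends → [6, 8, 8, 13]
1 → replaces 6 → [1, 8, 8, 13]
8 → replaces 13 → [1, 8, 8, 8]
11 → extends → [1, 8, 8, 8, 11]
Five tails, so the longest non-decreasing subsequence has length 5 (e.g. 8, 8, 8, 8, 11).

5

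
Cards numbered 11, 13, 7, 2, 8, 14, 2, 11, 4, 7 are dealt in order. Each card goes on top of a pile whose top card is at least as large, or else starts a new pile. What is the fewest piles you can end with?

3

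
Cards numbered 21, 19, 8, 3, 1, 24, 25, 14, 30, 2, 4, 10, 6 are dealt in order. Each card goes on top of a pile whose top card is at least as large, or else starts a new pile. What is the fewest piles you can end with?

Place each on the leftmost legal pile:
21 → new pile 1 (tops now [21])
19 → pile 1 (tops now [19])
8 → pile 1 (tops now [8])
3 → pile 1 (tops now [3])
1 → pile 1 (tops now [1])
24 → new pile 2 (tops now [1, 24])
25 → new pile 3 (tops now [1, 24, 25])
14 → pile 2 (tops now [1, 14, 25])
30 → new pile 4 (tops now [1, 14, 25, 30])
2 → pile 2 (tops now [1, 2, 25, 30])
4 → pile 3 (tops now [1, 2, 4, 30])
10 → pile 4 (tops now [1, 2, 4, 10])
6 → pile 4 (tops now [1, 2, 4, 6])
Four piles.

4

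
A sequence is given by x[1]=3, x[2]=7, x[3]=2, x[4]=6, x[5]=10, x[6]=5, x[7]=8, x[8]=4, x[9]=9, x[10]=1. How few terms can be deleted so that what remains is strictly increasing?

6

Fewest deletions = n − (longest strictly increasing subsequence).
Patience tails:
3 → extends → [3]
7 → extends → [3, 7]
2 → replaces 3 → [2, 7]
6 → replaces 7 → [2, 6]
10 → extends → [2, 6, 10]
5 → replaces 6 → [2, 5, 10]
8 → replaces 10 → [2, 5, 8]
4 → replaces 5 → [2, 4, 8]
9 → extends → [2, 4, 8, 9]
1 → replaces 2 → [1, 4, 8, 9]
Longest strictly increasing subsequence has length 4, so deletions = 10 − 4 = 6.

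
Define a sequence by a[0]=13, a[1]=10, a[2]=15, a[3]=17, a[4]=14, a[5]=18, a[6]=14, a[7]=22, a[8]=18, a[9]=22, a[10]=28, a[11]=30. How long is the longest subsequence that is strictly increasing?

Let dp[i] be the length of the longest such subsequence ending at index i:
i:      0  1  2  3  4  5  6  7  8  9 10 11
a[i]:  13 10 15 17 14 18 14 22 18 22 28 30
dp:     1  1  2  3  2  4  2  5  4  5  6  7
Maximum dp value is 7.

7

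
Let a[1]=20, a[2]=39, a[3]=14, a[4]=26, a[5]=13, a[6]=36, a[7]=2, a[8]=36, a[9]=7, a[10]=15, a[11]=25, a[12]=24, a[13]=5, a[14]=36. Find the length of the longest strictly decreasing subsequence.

5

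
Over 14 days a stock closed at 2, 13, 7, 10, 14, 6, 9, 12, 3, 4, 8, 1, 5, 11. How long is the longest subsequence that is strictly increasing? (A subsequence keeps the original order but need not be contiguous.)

5

Track the smallest tail for each achievable length (strict):
2 → extends → [2]
13 → extends → [2, 13]
7 → replaces 13 → [2, 7]
10 → extends → [2, 7, 10]
14 → extends → [2, 7, 10, 14]
6 → replaces 7 → [2, 6, 10, 14]
9 → replaces 10 → [2, 6, 9, 14]
12 → replaces 14 → [2, 6, 9, 12]
3 → replaces 6 → [2, 3, 9, 12]
4 → replaces 9 → [2, 3, 4, 12]
8 → replaces 12 → [2, 3, 4, 8]
1 → replaces 2 → [1, 3, 4, 8]
5 → replaces 8 → [1, 3, 4, 5]
11 → extends → [1, 3, 4, 5, 11]
Five tails, so the longest strictly increasing subsequence has length 5 (e.g. 2, 3, 4, 8, 11).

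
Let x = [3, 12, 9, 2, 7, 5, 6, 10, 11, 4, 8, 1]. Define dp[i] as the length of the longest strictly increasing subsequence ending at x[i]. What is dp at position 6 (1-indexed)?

dp[i] = 1 + max{dp[j] : j<i, x[j]<x[i]} (or 1 if no such j):
i:      1  2  3  4  5  6  7  8  9 10 11 12
x[i]:   3 12  9  2  7  5  6 10 11  4  8  1
dp:     1  2  2  1  2  2  3  4  5  2  4  1
At index 6 the value is 2.

2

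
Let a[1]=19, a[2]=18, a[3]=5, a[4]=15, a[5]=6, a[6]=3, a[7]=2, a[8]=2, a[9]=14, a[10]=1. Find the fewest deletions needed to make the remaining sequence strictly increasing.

7

Fewest deletions = n − (longest strictly increasing subsequence).
i:      1  2  3  4  5  6  7  8  9 10
a[i]:  19 18  5 15  6  3  2  2 14  1
dp:     1  1  1  2  2  1  1  1  3  1
max dp = 3, so deletions = 10 − 3 = 7.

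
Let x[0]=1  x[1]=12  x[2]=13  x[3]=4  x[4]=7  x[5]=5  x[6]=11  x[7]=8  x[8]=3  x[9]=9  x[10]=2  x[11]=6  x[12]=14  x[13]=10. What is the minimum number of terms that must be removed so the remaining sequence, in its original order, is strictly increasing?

Fewest deletions = n − (longest strictly increasing subsequence).
Patience tails:
1 → extends → [1]
12 → extends → [1, 12]
13 → extends → [1, 12, 13]
4 → replaces 12 → [1, 4, 13]
7 → replaces 13 → [1, 4, 7]
5 → replaces 7 → [1, 4, 5]
11 → extends → [1, 4, 5, 11]
8 → replaces 11 → [1, 4, 5, 8]
3 → replaces 4 → [1, 3, 5, 8]
9 → extends → [1, 3, 5, 8, 9]
2 → replaces 3 → [1, 2, 5, 8, 9]
6 → replaces 8 → [1, 2, 5, 6, 9]
14 → extends → [1, 2, 5, 6, 9, 14]
10 → replaces 14 → [1, 2, 5, 6, 9, 10]
Longest strictly increasing subsequence has length 6, so deletions = 14 − 6 = 8.

8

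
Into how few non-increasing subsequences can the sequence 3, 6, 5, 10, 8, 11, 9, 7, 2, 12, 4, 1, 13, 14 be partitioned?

The minimum number of non-increasing subsequences covering a sequence equals the length of its longest strictly increasing subsequence.
LIS length is 7 (e.g. 3, 6, 10, 11, 12, 13, 14), so 7 piles are needed.

7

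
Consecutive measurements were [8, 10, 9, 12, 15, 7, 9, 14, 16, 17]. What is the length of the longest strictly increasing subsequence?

6

Track the smallest tail for each achievable length (strict):
8 → extends → [8]
10 → extends → [8, 10]
9 → replaces 10 → [8, 9]
12 → extends → [8, 9, 12]
15 → extends → [8, 9, 12, 15]
7 → replaces 8 → [7, 9, 12, 15]
9 → already a tail → [7, 9, 12, 15]
14 → replaces 15 → [7, 9, 12, 14]
16 → extends → [7, 9, 12, 14, 16]
17 → extends → [7, 9, 12, 14, 16, 17]
Six tails, so the longest strictly increasing subsequence has length 6 (e.g. 8, 10, 12, 15, 16, 17).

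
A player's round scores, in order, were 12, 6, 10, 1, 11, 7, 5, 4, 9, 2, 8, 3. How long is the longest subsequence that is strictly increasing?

Track the smallest tail for each achievable length (strict):
12 → extends → [12]
6 → replaces 12 → [6]
10 → extends → [6, 10]
1 → replaces 6 → [1, 10]
11 → extends → [1, 10, 11]
7 → replaces 10 → [1, 7, 11]
5 → replaces 7 → [1, 5, 11]
4 → replaces 5 → [1, 4, 11]
9 → replaces 11 → [1, 4, 9]
2 → replaces 4 → [1, 2, 9]
8 → replaces 9 → [1, 2, 8]
3 → replaces 8 → [1, 2, 3]
Three tails, so the longest strictly increasing subsequence has length 3 (e.g. 6, 10, 11).

3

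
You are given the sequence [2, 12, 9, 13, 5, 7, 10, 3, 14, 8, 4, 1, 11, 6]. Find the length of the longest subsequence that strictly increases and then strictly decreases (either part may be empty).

8

inc[i] = longest strictly increasing subsequence ending at i; dec[i] = longest strictly decreasing subsequence starting at i:
i:      1  2  3  4  5  6  7  8  9 10 11 12 13 14
a[i]:   2 12  9 13  5  7 10  3 14  8  4  1 11  6
inc:    1  2  2  3  2  3  4  2  5  4  3  1  5  4
dec:    2  5  4  5  3  3  4  2  4  3  2  1  2  1
Best peak at i=9 (value 14): inc=5, dec=4, length 5+4−1 = 8.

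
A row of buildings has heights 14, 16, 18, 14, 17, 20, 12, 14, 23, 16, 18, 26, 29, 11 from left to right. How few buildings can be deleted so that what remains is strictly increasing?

7

Fewest deletions = n − (longest strictly increasing subsequence).
i:      1  2  3  4  5  6  7  8  9 10 11 12 13 14
a[i]:  14 16 18 14 17 20 12 14 23 16 18 26 29 11
dp:     1  2  3  1  3  4  1  2  5  3  4  6  7  1
max dp = 7, so deletions = 14 − 7 = 7.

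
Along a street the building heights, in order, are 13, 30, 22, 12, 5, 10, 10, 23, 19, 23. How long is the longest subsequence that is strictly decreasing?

Negate each value so 'decreasing' becomes 'increasing', then run patience tails on the negated sequence:
-13 → extends → [-13]
-30 → replaces -13 → [-30]
-22 → extends → [-30, -22]
-12 → extends → [-30, -22, -12]
-5 → extends → [-30, -22, -12, -5]
-10 → replaces -5 → [-30, -22, -12, -10]
-10 → already a tail → [-30, -22, -12, -10]
-23 → replaces -22 → [-30, -23, -12, -10]
-19 → replaces -12 → [-30, -23, -19, -10]
-23 → already a tail → [-30, -23, -19, -10]
Four tails, so the longest strictly decreasing subsequence of the original has length 4.

4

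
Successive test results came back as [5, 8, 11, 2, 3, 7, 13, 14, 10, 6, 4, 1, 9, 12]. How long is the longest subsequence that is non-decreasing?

Track the smallest tail for each achievable length (allowing ties):
5 → extends → [5]
8 → extends → [5, 8]
11 → extends → [5, 8, 11]
2 → replaces 5 → [2, 8, 11]
3 → replaces 8 → [2, 3, 11]
7 → replaces 11 → [2, 3, 7]
13 → extends → [2, 3, 7, 13]
14 → extends → [2, 3, 7, 13, 14]
10 → replaces 13 → [2, 3, 7, 10, 14]
6 → replaces 7 → [2, 3, 6, 10, 14]
4 → replaces 6 → [2, 3, 4, 10, 14]
1 → replaces 2 → [1, 3, 4, 10, 14]
9 → replaces 10 → [1, 3, 4, 9, 14]
12 → replaces 14 → [1, 3, 4, 9, 12]
Five tails, so the longest non-decreasing subsequence has length 5 (e.g. 5, 8, 11, 13, 14).

5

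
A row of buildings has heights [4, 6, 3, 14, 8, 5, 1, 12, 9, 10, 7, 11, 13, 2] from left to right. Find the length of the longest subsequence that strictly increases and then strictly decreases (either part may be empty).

8

inc[i] = longest strictly increasing subsequence ending at i; dec[i] = longest strictly decreasing subsequence starting at i:
i:      1  2  3  4  5  6  7  8  9 10 11 12 13 14
a[i]:   4  6  3 14  8  5  1 12  9 10  7 11 13  2
inc:    1  2  1  3  3  2  1  4  4  5  3  6  7  2
dec:    3  3  2  5  3  2  1  4  3  3  2  2  2  1
Best peak at i=13 (value 13): inc=7, dec=2, length 7+2−1 = 8.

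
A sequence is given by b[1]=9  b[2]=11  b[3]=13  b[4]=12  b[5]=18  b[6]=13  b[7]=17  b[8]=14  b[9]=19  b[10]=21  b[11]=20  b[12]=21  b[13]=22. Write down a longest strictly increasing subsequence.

9, 11, 12, 13, 17, 19, 20, 21, 22

Patience tails give the LIS length; then backtrack through the dp parents:
9 → extends → [9]
11 → extends → [9, 11]
13 → extends → [9, 11, 13]
12 → replaces 13 → [9, 11, 12]
18 → extends → [9, 11, 12, 18]
13 → replaces 18 → [9, 11, 12, 13]
17 → extends → [9, 11, 12, 13, 17]
14 → replaces 17 → [9, 11, 12, 13, 14]
19 → extends → [9, 11, 12, 13, 14, 19]
21 → extends → [9, 11, 12, 13, 14, 19, 21]
20 → replaces 21 → [9, 11, 12, 13, 14, 19, 20]
21 → extends → [9, 11, 12, 13, 14, 19, 20, 21]
22 → extends → [9, 11, 12, 13, 14, 19, 20, 21, 22]
Length 9; one witness is 9, 11, 12, 13, 17, 19, 20, 21, 22.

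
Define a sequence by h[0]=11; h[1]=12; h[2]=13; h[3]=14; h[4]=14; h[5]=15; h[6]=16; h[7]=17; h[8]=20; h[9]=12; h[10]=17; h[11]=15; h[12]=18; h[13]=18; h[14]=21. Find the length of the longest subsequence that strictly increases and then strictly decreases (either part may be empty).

10

inc[i] = longest strictly increasing subsequence ending at i; dec[i] = longest strictly decreasing subsequence starting at i:
i:      0  1  2  3  4  5  6  7  8  9 10 11 12 13 14
h[i]:  11 12 13 14 14 15 16 17 20 12 17 15 18 18 21
inc:    1  2  3  4  4  5  6  7  8  2  7  5  8  8  9
dec:    1  1  2  2  2  2  2  2  3  1  2  1  1  1  1
Best peak at i=8 (value 20): inc=8, dec=3, length 8+3−1 = 10.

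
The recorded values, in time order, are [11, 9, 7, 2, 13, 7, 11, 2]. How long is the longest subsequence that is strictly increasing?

3

Track the smallest tail for each achievable length (strict):
11 → extends → [11]
9 → replaces 11 → [9]
7 → replaces 9 → [7]
2 → replaces 7 → [2]
13 → extends → [2, 13]
7 → replaces 13 → [2, 7]
11 → extends → [2, 7, 11]
2 → already a tail → [2, 7, 11]
Three tails, so the longest strictly increasing subsequence has length 3 (e.g. 2, 7, 11).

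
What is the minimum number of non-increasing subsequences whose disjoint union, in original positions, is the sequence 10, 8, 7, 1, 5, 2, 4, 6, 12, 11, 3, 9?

Place each on the leftmost legal pile:
10 → new pile 1 (tops now [10])
8 → pile 1 (tops now [8])
7 → pile 1 (tops now [7])
1 → pile 1 (tops now [1])
5 → new pile 2 (tops now [1, 5])
2 → pile 2 (tops now [1, 2])
4 → new pile 3 (tops now [1, 2, 4])
6 → new pile 4 (tops now [1, 2, 4, 6])
12 → new pile 5 (tops now [1, 2, 4, 6, 12])
11 → pile 5 (tops now [1, 2, 4, 6, 11])
3 → pile 3 (tops now [1, 2, 3, 6, 11])
9 → pile 5 (tops now [1, 2, 3, 6, 9])
Five piles.

5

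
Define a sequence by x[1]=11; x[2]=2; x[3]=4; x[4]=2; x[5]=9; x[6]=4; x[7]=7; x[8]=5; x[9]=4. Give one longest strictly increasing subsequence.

Patience tails give the LIS length; then backtrack through the dp parents:
11 → extends → [11]
2 → replaces 11 → [2]
4 → extends → [2, 4]
2 → already a tail → [2, 4]
9 → extends → [2, 4, 9]
4 → already a tail → [2, 4, 9]
7 → replaces 9 → [2, 4, 7]
5 → replaces 7 → [2, 4, 5]
4 → already a tail → [2, 4, 5]
Length 3; one witness is 2, 4, 9.

2, 4, 9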